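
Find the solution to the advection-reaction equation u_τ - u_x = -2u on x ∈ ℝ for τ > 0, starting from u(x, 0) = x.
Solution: Substitute u = exp(-2τ)w, i.e. w = exp(2τ)u.
By the product rule, u_τ = exp(-2τ)(w_τ - 2w), u_x = exp(-2τ)w_x.
Substituting into the PDE and dividing by exp(-2τ): w_τ - 2w - w_x = -2w.
The lower-order terms cancel, leaving the standard advection equation w_τ - w_x = 0.
Initial data for w: w(x,0) = u(x,0) = x.
Solve for w:
  By method of characteristics (waves move left with speed 1):
  Along characteristics x + τ = const, w is constant, so w(x,τ) = f(x + τ) with f = w(·, 0).
Hence w(x,τ) = x + τ.
Transform back: u(x,τ) = exp(-2τ)w(x,τ).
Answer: u(x, τ) = xexp(-2τ) + τexp(-2τ)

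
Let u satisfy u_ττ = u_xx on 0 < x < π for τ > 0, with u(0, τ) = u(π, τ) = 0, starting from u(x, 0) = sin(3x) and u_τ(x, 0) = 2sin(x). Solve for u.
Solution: Using separation of variables u = X(x)T(τ):
Eigenfunctions: sin(nx), n = 1, 2, 3, ...
General solution: u(x, τ) = Σ [A_n cos(n τ) + B_n sin(n τ)] sin(nx)
From u(x,0) = sin(3x): A_3=1. From u_τ(x,0) = 2sin(x), using u_τ(x,0) = Σ ω_n B_n sin(nx) with ω_n = n: B_1 = 2/1 = 2.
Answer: u(x, τ) = 2sin(x)sin(τ) + sin(3x)cos(3τ)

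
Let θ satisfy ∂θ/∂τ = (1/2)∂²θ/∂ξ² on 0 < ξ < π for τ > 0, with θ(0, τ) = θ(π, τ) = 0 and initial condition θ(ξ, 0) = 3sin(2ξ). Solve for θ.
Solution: Using separation of variables θ = X(ξ)G(τ):
Eigenfunctions: sin(nξ), n = 1, 2, 3, ...
General solution: θ(ξ, τ) = Σ c_n sin(nξ) exp(-n² τ/2)
Matching θ(ξ,0) = 3sin(2ξ) term by term: c_2=3.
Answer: θ(ξ, τ) = 3exp(-2τ)sin(2ξ)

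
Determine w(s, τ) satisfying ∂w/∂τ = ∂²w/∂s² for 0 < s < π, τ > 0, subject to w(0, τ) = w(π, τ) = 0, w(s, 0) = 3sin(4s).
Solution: Using separation of variables w = X(s)T(τ):
Eigenfunctions: sin(ns), n = 1, 2, 3, ...
General solution: w(s, τ) = Σ c_n sin(ns) exp(-n² τ)
Matching w(s,0) = 3sin(4s) term by term: c_4=3.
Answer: w(s, τ) = 3exp(-16τ)sin(4s)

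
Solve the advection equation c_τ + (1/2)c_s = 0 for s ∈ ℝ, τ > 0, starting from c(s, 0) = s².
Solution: By method of characteristics (waves move right with speed 1/2):
Along characteristics s - (1/2)τ = const, c is constant, so c(s,τ) = f(s - (1/2)τ) with f = c(·, 0).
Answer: c(s, τ) = s² - sτ + (1/4)τ²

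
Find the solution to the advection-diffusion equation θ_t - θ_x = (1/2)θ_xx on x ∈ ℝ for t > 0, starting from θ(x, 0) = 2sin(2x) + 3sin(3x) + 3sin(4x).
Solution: Moving frame: η = x + t, σ = t, θ = u(η,σ), so θ_t = u_σ + u_η and θ_xx = u_ηη.
Hence θ_t - θ_x = u_σ and the PDE becomes the heat equation u_σ = (1/2)u_ηη on η ∈ ℝ.
Initial data: u(η,0) = θ(η,0) = 2sin(2η) + 3sin(3η) + 3sin(4η). Each mode sin(nη) decays as exp(-n²σ/2) on ℝ, so u(η,σ) = Σ c_n exp(-n²σ/2) sin(nη) with c_2=2, c_3=3, c_4=3: u(η,σ) = 2exp(-2σ)sin(2η) + 3exp(-8σ)sin(4η) + 3exp(-9σ/2)sin(3η).
Substituting back: θ(x,t) = u(x + t, t).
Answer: θ(x, t) = 2exp(-2t)sin(2t + 2x) + 3exp(-8t)sin(4t + 4x) + 3exp(-9t/2)sin(3t + 3x)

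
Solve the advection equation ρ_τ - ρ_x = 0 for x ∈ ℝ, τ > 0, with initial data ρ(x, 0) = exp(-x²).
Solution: By characteristics (dx/dτ = -1), ρ(x,τ) = f(x + τ) with f = ρ(·, 0).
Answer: ρ(x, τ) = exp(-(x + τ)²)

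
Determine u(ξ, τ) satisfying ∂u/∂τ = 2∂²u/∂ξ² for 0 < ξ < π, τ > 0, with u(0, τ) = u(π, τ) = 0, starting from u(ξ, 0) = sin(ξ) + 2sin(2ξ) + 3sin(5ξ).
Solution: Separating variables: u = Σ c_n exp(-2n²τ) sin(nξ). From u(ξ,0) = sin(ξ) + 2sin(2ξ) + 3sin(5ξ): c_1=1, c_2=2, c_5=3.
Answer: u(ξ, τ) = exp(-2τ)sin(ξ) + 2exp(-8τ)sin(2ξ) + 3exp(-50τ)sin(5ξ)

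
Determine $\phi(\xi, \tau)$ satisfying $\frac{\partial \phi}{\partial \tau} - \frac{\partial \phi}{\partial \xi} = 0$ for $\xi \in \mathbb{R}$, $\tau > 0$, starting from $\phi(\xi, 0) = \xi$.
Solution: By method of characteristics (waves move left with speed 1):
Along characteristics $\xi + \tau =$ const, $\phi$ is constant, so $\phi(\xi,\tau) = f(\xi + \tau)$ with $f = \phi( \cdot , 0)$.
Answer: $\phi(\xi, \tau) = \tau + \xi$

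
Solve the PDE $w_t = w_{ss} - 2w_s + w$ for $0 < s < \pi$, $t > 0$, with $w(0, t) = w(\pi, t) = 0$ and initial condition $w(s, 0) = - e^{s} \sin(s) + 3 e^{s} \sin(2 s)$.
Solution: Substitute $w = e^{s}u$, i.e. $u = e^{-s}w$.
By the product rule, $w_s = e^{s}(u_s + u)$, $w_{ss} = e^{s}(u_{ss} + 2u_s + u)$, $w_t = e^{s}u_t$.
Substituting into the PDE and dividing by $e^{s}$: $u_t = (u_{ss} + 2u_s + u) - 2(u_s + u) + u$.
The lower-order terms cancel, leaving the standard heat equation $u_t = u_{ss}$.
Initial data for $u$: $u(s,0) = e^{-s}w(s,0) = - \sin(s) + 3 \sin(2 s)$. The boundary conditions carry over: $u(0,t) = u(\pi,t) = 0$.
Solve for $u$:
  Using separation of variables $u = X(s)T(t)$:
  Eigenfunctions: $\sin(ns)$, $n = 1, 2, 3, \ldots$
  General solution: $u(s, t) = \sum c_n \sin(ns) e^{-n^2 t}$
  Matching $u(s,0) = - \sin(s) + 3 \sin(2 s)$ term by term: $c_1=-1, c_2=3$.
Hence $u(s,t) = - e^{-t} \sin(s) + 3 e^{-4 t} \sin(2 s)$.
Transform back: $w(s,t) = e^{s}u(s,t)$.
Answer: $w(s, t) = - e^{s} e^{-t} \sin(s) + 3 e^{s} e^{-4 t} \sin(2 s)$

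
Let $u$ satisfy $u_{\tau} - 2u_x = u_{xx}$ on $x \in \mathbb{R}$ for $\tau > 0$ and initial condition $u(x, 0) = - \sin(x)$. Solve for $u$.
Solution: Moving frame: $\eta = x + 2\tau$, $\sigma = \tau$, $u = w(\eta,\sigma)$, so $u_{\tau} = w_{\sigma} + 2w_{\eta}$ and $u_{xx} = w_{\eta\eta}$.
Hence $u_{\tau} - 2u_x = w_{\sigma}$ and the PDE becomes the heat equation $w_{\sigma} = w_{\eta\eta}$ on $\eta \in \mathbb{R}$.
Initial data: $w(\eta,0) = u(\eta,0) = - \sin(\eta)$. Each mode $\sin(n\eta)$ decays as $e^{-n^2\sigma}$ on $\mathbb{R}$, so $w(\eta,\sigma) = \sum c_n e^{-n^2\sigma} \sin(n\eta)$ with $c_1=-1$: $w(\eta,\sigma) = - e^{-\sigma} \sin(\eta)$.
Substituting back: $u(x,\tau) = w(x + 2\tau, \tau)$.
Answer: $u(x, \tau) = - e^{-\tau} \sin(2 \tau + x)$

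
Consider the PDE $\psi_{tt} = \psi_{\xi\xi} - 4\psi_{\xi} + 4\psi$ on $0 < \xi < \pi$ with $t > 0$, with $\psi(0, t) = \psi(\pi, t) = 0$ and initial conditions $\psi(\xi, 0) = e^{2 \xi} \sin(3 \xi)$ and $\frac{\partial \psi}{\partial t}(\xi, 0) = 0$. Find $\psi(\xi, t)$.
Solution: Substitute $\psi = e^{2\xi}u$.
Then $\psi_{\xi} = e^{2\xi}(u_{\xi} + 2u)$, $\psi_{\xi\xi} = e^{2\xi}(u_{\xi\xi} + 4u_{\xi} + 4u)$, $\psi_{tt} = e^{2\xi}u_{tt}$; substituting and dividing by $e^{2\xi}$, the lower-order terms cancel: $u_{tt} = u_{\xi\xi}$ (standard wave equation).
Data for $u$: $u(\xi,0) = e^{-2\xi}\psi(\xi,0) = \sin(3 \xi)$; $u_t(\xi,0) = e^{-2\xi}\psi_t(\xi,0) = 0$. The boundary conditions carry over: $u(0,t) = u(\pi,t) = 0$.
Separating variables: $u = \sum [A_n \cos(\omega_n t) + B_n \sin(\omega_n t)] \sin(n\xi)$, $\omega_n = n$. From ICs: $A_3=1$.
So $u(\xi,t) = \sin(3 \xi) \cos(3 t)$, and $\psi(\xi,t) = e^{2\xi}u(\xi,t)$.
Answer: $\psi(\xi, t) = e^{2 \xi} \sin(3 \xi) \cos(3 t)$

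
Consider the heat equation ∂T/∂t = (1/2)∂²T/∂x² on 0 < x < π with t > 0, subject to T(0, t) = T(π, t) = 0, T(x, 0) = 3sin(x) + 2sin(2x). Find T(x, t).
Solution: Separating variables: T = Σ c_n exp(-n²t/2) sin(nx). From T(x,0) = 3sin(x) + 2sin(2x): c_1=3, c_2=2.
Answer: T(x, t) = 2exp(-2t)sin(2x) + 3exp(-t/2)sin(x)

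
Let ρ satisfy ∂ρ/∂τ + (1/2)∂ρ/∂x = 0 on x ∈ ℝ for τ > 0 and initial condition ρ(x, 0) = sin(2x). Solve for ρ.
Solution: By method of characteristics (waves move right with speed 1/2):
Along characteristics x - (1/2)τ = const, ρ is constant, so ρ(x,τ) = f(x - (1/2)τ) with f = ρ(·, 0).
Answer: ρ(x, τ) = sin(2x - τ)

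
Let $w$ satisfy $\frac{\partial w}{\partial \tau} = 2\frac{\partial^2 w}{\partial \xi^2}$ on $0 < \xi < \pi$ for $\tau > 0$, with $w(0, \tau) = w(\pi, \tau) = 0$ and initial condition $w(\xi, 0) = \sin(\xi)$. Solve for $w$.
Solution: Separating variables: $w = \sum c_n e^{-2n^2\tau} \sin(n\xi)$. From $w(\xi,0) = \sin(\xi)$: $c_1=1$.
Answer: $w(\xi, \tau) = e^{-2 \tau} \sin(\xi)$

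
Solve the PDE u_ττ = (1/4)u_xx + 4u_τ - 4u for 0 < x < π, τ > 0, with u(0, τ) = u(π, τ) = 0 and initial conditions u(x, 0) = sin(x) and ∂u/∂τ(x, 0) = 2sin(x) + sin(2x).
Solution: Substitute u = exp(2τ)w.
Then u_τ = exp(2τ)(w_τ + 2w), u_ττ = exp(2τ)(w_ττ + 4w_τ + 4w), u_xx = exp(2τ)w_xx; substituting and dividing by exp(2τ), the lower-order terms cancel: w_ττ = (1/4)w_xx (standard wave equation).
Data for w: w(x,0) = u(x,0) = sin(x); w_τ(x,0) = u_τ(x,0) - 2u(x,0) = sin(2x). The boundary conditions carry over: w(0,τ) = w(π,τ) = 0.
Separating variables: w = Σ [A_n cos(ω_n τ) + B_n sin(ω_n τ)] sin(nx), ω_n = n/2. From ICs (B_n = velocity coefficient / ω_n): A_1=1, B_2=1.
So w(x,τ) = sin(x)cos(τ/2) + sin(2x)sin(τ), and u(x,τ) = exp(2τ)w(x,τ).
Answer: u(x, τ) = exp(2τ)sin(x)cos(τ/2) + exp(2τ)sin(2x)sin(τ)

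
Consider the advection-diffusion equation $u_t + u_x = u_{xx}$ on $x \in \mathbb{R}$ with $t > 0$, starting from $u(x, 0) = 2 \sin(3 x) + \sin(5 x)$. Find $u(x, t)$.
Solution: Moving frame: $\eta = x - t$, $\sigma = t$, $u = w(\eta,\sigma)$, so $u_t = w_{\sigma} - w_{\eta}$ and $u_{xx} = w_{\eta\eta}$.
Hence $u_t + u_x = w_{\sigma}$ and the PDE becomes the heat equation $w_{\sigma} = w_{\eta\eta}$ on $\eta \in \mathbb{R}$.
Initial data: $w(\eta,0) = u(\eta,0) = 2 \sin(3 \eta) + \sin(5 \eta)$. Each mode $\sin(n\eta)$ decays as $e^{-n^2\sigma}$ on $\mathbb{R}$, so $w(\eta,\sigma) = \sum c_n e^{-n^2\sigma} \sin(n\eta)$ with $c_3=2, c_5=1$: $w(\eta,\sigma) = 2 e^{-9 \sigma} \sin(3 \eta) + e^{-25 \sigma} \sin(5 \eta)$.
Substituting back: $u(x,t) = w(x - t, t)$.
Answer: $u(x, t) = -2 e^{-9 t} \sin(3 t - 3 x) -  e^{-25 t} \sin(5 t - 5 x)$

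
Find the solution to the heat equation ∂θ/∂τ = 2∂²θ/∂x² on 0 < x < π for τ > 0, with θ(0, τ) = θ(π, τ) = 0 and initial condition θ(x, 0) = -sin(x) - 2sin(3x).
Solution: Separating variables: θ = Σ c_n exp(-2n²τ) sin(nx). From θ(x,0) = -sin(x) - 2sin(3x): c_1=-1, c_3=-2.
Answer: θ(x, τ) = -exp(-2τ)sin(x) - 2exp(-18τ)sin(3x)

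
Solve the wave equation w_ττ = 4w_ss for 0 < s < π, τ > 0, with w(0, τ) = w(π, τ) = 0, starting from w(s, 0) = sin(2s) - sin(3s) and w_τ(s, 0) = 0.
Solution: Separating variables: w = Σ [A_n cos(ω_n τ) + B_n sin(ω_n τ)] sin(ns), ω_n = 2n. From ICs: A_2=1, A_3=-1.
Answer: w(s, τ) = sin(2s)cos(4τ) - sin(3s)cos(6τ)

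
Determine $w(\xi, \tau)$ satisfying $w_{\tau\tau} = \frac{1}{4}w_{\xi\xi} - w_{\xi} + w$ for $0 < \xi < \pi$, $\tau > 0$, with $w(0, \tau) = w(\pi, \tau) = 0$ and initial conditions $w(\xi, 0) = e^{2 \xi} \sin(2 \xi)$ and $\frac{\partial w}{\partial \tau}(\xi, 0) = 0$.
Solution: Substitute $w = e^{2\xi}u$.
Then $w_{\xi} = e^{2\xi}(u_{\xi} + 2u)$, $w_{\xi\xi} = e^{2\xi}(u_{\xi\xi} + 4u_{\xi} + 4u)$, $w_{\tau\tau} = e^{2\xi}u_{\tau\tau}$; substituting and dividing by $e^{2\xi}$, the lower-order terms cancel: $u_{\tau\tau} = \frac{1}{4}u_{\xi\xi}$ (standard wave equation).
Data for $u$: $u(\xi,0) = e^{-2\xi}w(\xi,0) = \sin(2 \xi)$; $u_{\tau}(\xi,0) = e^{-2\xi}w_{\tau}(\xi,0) = 0$. The boundary conditions carry over: $u(0,\tau) = u(\pi,\tau) = 0$.
Separating variables: $u = \sum [A_n \cos(\omega_n \tau) + B_n \sin(\omega_n \tau)] \sin(n\xi)$, $\omega_n = n/2$. From ICs: $A_2=1$.
So $u(\xi,\tau) = \sin(2 \xi) \cos(\tau)$, and $w(\xi,\tau) = e^{2\xi}u(\xi,\tau)$.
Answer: $w(\xi, \tau) = e^{2 \xi} \sin(2 \xi) \cos(\tau)$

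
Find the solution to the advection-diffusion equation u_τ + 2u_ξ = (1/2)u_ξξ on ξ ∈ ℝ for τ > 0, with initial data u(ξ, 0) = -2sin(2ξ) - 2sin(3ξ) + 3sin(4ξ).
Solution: Moving frame: η = ξ - 2τ, σ = τ, u = w(η,σ), so u_τ = w_σ - 2w_η and u_ξξ = w_ηη.
Hence u_τ + 2u_ξ = w_σ and the PDE becomes the heat equation w_σ = (1/2)w_ηη on η ∈ ℝ.
Initial data: w(η,0) = u(η,0) = -2sin(2η) - 2sin(3η) + 3sin(4η). Each mode sin(nη) decays as exp(-n²σ/2) on ℝ, so w(η,σ) = Σ c_n exp(-n²σ/2) sin(nη) with c_2=-2, c_3=-2, c_4=3: w(η,σ) = -2exp(-2σ)sin(2η) + 3exp(-8σ)sin(4η) - 2exp(-9σ/2)sin(3η).
Substituting back: u(ξ,τ) = w(ξ - 2τ, τ).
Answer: u(ξ, τ) = -2exp(-2τ)sin(2ξ - 4τ) + 3exp(-8τ)sin(4ξ - 8τ) - 2exp(-9τ/2)sin(3ξ - 6τ)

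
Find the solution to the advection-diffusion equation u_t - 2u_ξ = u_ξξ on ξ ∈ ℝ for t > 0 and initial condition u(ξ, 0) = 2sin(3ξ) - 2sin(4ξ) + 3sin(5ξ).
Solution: Moving frame: η = ξ + 2t, σ = t, u = w(η,σ), so u_t = w_σ + 2w_η and u_ξξ = w_ηη.
Hence u_t - 2u_ξ = w_σ and the PDE becomes the heat equation w_σ = w_ηη on η ∈ ℝ.
Initial data: w(η,0) = u(η,0) = 2sin(3η) - 2sin(4η) + 3sin(5η). Each mode sin(nη) decays as exp(-n²σ) on ℝ, so w(η,σ) = Σ c_n exp(-n²σ) sin(nη) with c_3=2, c_4=-2, c_5=3: w(η,σ) = 2exp(-9σ)sin(3η) - 2exp(-16σ)sin(4η) + 3exp(-25σ)sin(5η).
Substituting back: u(ξ,t) = w(ξ + 2t, t).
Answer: u(ξ, t) = 2exp(-9t)sin(6t + 3ξ) - 2exp(-16t)sin(8t + 4ξ) + 3exp(-25t)sin(10t + 5ξ)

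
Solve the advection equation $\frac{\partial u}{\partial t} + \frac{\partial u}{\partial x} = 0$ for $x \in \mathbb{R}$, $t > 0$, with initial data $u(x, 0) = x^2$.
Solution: By method of characteristics (waves move right with speed 1):
Along characteristics $x - t =$ const, $u$ is constant, so $u(x,t) = f(x - t)$ with $f = u( \cdot , 0)$.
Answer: $u(x, t) = t^2 - 2 t x + x^2$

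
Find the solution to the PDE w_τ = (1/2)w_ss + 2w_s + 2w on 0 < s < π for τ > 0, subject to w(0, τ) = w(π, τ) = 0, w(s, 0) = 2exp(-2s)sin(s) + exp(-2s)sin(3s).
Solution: Substitute w = exp(-2s)u, i.e. u = exp(2s)w.
By the product rule, w_s = exp(-2s)(u_s - 2u), w_ss = exp(-2s)(u_ss - 4u_s + 4u), w_τ = exp(-2s)u_τ.
Substituting into the PDE and dividing by exp(-2s): u_τ = (1/2)(u_ss - 4u_s + 4u) + 2(u_s - 2u) + 2u.
The lower-order terms cancel, leaving the standard heat equation u_τ = (1/2)u_ss.
Initial data for u: u(s,0) = exp(2s)w(s,0) = 2sin(s) + sin(3s). The boundary conditions carry over: u(0,τ) = u(π,τ) = 0.
Solve for u:
  Using separation of variables u = X(s)T(τ):
  Eigenfunctions: sin(ns), n = 1, 2, 3, ...
  General solution: u(s, τ) = Σ c_n sin(ns) exp(-n² τ/2)
  Matching u(s,0) = 2sin(s) + sin(3s) term by term: c_1=2, c_3=1.
Hence u(s,τ) = 2exp(-τ/2)sin(s) + exp(-9τ/2)sin(3s).
Transform back: w(s,τ) = exp(-2s)u(s,τ).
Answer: w(s, τ) = 2exp(-2s)exp(-τ/2)sin(s) + exp(-2s)exp(-9τ/2)sin(3s)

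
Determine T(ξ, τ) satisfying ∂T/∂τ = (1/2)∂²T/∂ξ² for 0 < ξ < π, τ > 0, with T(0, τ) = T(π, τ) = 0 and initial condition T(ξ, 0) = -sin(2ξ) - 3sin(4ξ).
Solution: Using separation of variables T = X(ξ)G(τ):
Eigenfunctions: sin(nξ), n = 1, 2, 3, ...
General solution: T(ξ, τ) = Σ c_n sin(nξ) exp(-n² τ/2)
Matching T(ξ,0) = -sin(2ξ) - 3sin(4ξ) term by term: c_2=-1, c_4=-3.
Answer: T(ξ, τ) = -exp(-2τ)sin(2ξ) - 3exp(-8τ)sin(4ξ)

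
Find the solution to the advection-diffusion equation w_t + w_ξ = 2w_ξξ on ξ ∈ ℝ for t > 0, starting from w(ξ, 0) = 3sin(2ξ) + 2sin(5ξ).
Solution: Moving frame: η = ξ - t, σ = t, w = u(η,σ), so w_t = u_σ - u_η and w_ξξ = u_ηη.
Hence w_t + w_ξ = u_σ and the PDE becomes the heat equation u_σ = 2u_ηη on η ∈ ℝ.
Initial data: u(η,0) = w(η,0) = 3sin(2η) + 2sin(5η). Each mode sin(nη) decays as exp(-2n²σ) on ℝ, so u(η,σ) = Σ c_n exp(-2n²σ) sin(nη) with c_2=3, c_5=2: u(η,σ) = 3exp(-8σ)sin(2η) + 2exp(-50σ)sin(5η).
Substituting back: w(ξ,t) = u(ξ - t, t).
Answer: w(ξ, t) = -3exp(-8t)sin(2t - 2ξ) - 2exp(-50t)sin(5t - 5ξ)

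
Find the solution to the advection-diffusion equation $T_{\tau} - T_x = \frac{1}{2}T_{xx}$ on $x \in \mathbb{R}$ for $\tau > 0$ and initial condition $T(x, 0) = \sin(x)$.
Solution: Moving frame: $\eta = x + \tau$, $\sigma = \tau$, $T = u(\eta,\sigma)$, so $T_{\tau} = u_{\sigma} + u_{\eta}$ and $T_{xx} = u_{\eta\eta}$.
Hence $T_{\tau} - T_x = u_{\sigma}$ and the PDE becomes the heat equation $u_{\sigma} = \frac{1}{2}u_{\eta\eta}$ on $\eta \in \mathbb{R}$.
Initial data: $u(\eta,0) = T(\eta,0) = \sin(\eta)$. Each mode $\sin(n\eta)$ decays as $e^{-n^2\sigma/2}$ on $\mathbb{R}$, so $u(\eta,\sigma) = \sum c_n e^{-n^2\sigma/2} \sin(n\eta)$ with $c_1=1$: $u(\eta,\sigma) = e^{-\sigma/2} \sin(\eta)$.
Substituting back: $T(x,\tau) = u(x + \tau, \tau)$.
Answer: $T(x, \tau) = e^{-\tau/2} \sin(\tau + x)$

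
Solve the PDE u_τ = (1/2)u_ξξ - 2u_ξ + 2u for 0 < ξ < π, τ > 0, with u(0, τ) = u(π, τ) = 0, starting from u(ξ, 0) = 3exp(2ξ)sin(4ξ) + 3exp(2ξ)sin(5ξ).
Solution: Substitute u = exp(2ξ)w, i.e. w = exp(-2ξ)u.
By the product rule, u_ξ = exp(2ξ)(w_ξ + 2w), u_ξξ = exp(2ξ)(w_ξξ + 4w_ξ + 4w), u_τ = exp(2ξ)w_τ.
Substituting into the PDE and dividing by exp(2ξ): w_τ = (1/2)(w_ξξ + 4w_ξ + 4w) - 2(w_ξ + 2w) + 2w.
The lower-order terms cancel, leaving the standard heat equation w_τ = (1/2)w_ξξ.
Initial data for w: w(ξ,0) = exp(-2ξ)u(ξ,0) = 3sin(4ξ) + 3sin(5ξ). The boundary conditions carry over: w(0,τ) = w(π,τ) = 0.
Solve for w:
  Using separation of variables w = X(ξ)T(τ):
  Eigenfunctions: sin(nξ), n = 1, 2, 3, ...
  General solution: w(ξ, τ) = Σ c_n sin(nξ) exp(-n² τ/2)
  Matching w(ξ,0) = 3sin(4ξ) + 3sin(5ξ) term by term: c_4=3, c_5=3.
Hence w(ξ,τ) = 3exp(-8τ)sin(4ξ) + 3exp(-25τ/2)sin(5ξ).
Transform back: u(ξ,τ) = exp(2ξ)w(ξ,τ).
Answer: u(ξ, τ) = 3exp(2ξ)exp(-8τ)sin(4ξ) + 3exp(2ξ)exp(-25τ/2)sin(5ξ)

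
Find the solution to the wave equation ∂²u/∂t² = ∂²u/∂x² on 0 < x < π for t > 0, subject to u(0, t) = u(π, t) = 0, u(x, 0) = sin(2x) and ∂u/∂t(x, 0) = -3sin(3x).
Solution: Separating variables: u = Σ [A_n cos(ω_n t) + B_n sin(ω_n t)] sin(nx), ω_n = n. From ICs (B_n = velocity coefficient / ω_n): A_2=1, B_3=-1.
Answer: u(x, t) = -sin(3t)sin(3x) + sin(2x)cos(2t)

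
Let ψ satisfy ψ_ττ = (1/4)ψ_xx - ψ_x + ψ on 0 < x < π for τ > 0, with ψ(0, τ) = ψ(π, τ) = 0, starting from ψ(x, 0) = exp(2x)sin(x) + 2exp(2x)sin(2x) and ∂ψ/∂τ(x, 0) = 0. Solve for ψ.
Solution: Substitute ψ = exp(2x)u.
Then ψ_x = exp(2x)(u_x + 2u), ψ_xx = exp(2x)(u_xx + 4u_x + 4u), ψ_ττ = exp(2x)u_ττ; substituting and dividing by exp(2x), the lower-order terms cancel: u_ττ = (1/4)u_xx (standard wave equation).
Data for u: u(x,0) = exp(-2x)ψ(x,0) = sin(x) + 2sin(2x); u_τ(x,0) = exp(-2x)ψ_τ(x,0) = 0. The boundary conditions carry over: u(0,τ) = u(π,τ) = 0.
Separating variables: u = Σ [A_n cos(ω_n τ) + B_n sin(ω_n τ)] sin(nx), ω_n = n/2. From ICs: A_1=1, A_2=2.
So u(x,τ) = sin(x)cos(τ/2) + 2sin(2x)cos(τ), and ψ(x,τ) = exp(2x)u(x,τ).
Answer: ψ(x, τ) = exp(2x)sin(x)cos(τ/2) + 2exp(2x)sin(2x)cos(τ)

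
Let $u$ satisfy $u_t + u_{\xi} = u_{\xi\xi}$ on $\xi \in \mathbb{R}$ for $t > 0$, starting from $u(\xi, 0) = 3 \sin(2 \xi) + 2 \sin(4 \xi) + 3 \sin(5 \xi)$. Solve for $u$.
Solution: Moving frame: $\eta = \xi - t$, $\sigma = t$, $u = w(\eta,\sigma)$, so $u_t = w_{\sigma} - w_{\eta}$ and $u_{\xi\xi} = w_{\eta\eta}$.
Hence $u_t + u_{\xi} = w_{\sigma}$ and the PDE becomes the heat equation $w_{\sigma} = w_{\eta\eta}$ on $\eta \in \mathbb{R}$.
Initial data: $w(\eta,0) = u(\eta,0) = 3 \sin(2 \eta) + 2 \sin(4 \eta) + 3 \sin(5 \eta)$. Each mode $\sin(n\eta)$ decays as $e^{-n^2\sigma}$ on $\mathbb{R}$, so $w(\eta,\sigma) = \sum c_n e^{-n^2\sigma} \sin(n\eta)$ with $c_2=3, c_4=2, c_5=3$: $w(\eta,\sigma) = 3 e^{-4 \sigma} \sin(2 \eta) + 2 e^{-16 \sigma} \sin(4 \eta) + 3 e^{-25 \sigma} \sin(5 \eta)$.
Substituting back: $u(\xi,t) = w(\xi - t, t)$.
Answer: $u(\xi, t) = 3 e^{-4 t} \sin(2 \xi - 2 t) + 2 e^{-16 t} \sin(4 \xi - 4 t) + 3 e^{-25 t} \sin(5 \xi - 5 t)$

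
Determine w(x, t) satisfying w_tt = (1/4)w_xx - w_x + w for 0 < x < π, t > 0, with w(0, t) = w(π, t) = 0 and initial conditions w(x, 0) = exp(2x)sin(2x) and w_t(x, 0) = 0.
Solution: Substitute w = exp(2x)u, i.e. u = exp(-2x)w.
By the product rule, w_x = exp(2x)(u_x + 2u), w_xx = exp(2x)(u_xx + 4u_x + 4u), w_tt = exp(2x)u_tt.
Substituting into the PDE and dividing by exp(2x): u_tt = (1/4)(u_xx + 4u_x + 4u) - (u_x + 2u) + u.
The lower-order terms cancel, leaving the standard wave equation u_tt = (1/4)u_xx.
Initial data for u: u(x,0) = exp(-2x)w(x,0) = sin(2x); u_t(x,0) = exp(-2x)w_t(x,0) = 0. The boundary conditions carry over: u(0,t) = u(π,t) = 0.
Solve for u:
  Using separation of variables u = X(x)T(t):
  Eigenfunctions: sin(nx), n = 1, 2, 3, ...
  General solution: u(x, t) = Σ [A_n cos(n t/2) + B_n sin(n t/2)] sin(nx)
  From u(x,0) = sin(2x): A_2=1. From u_t(x,0) = 0: all B_n = 0.
Hence u(x,t) = sin(2x)cos(t).
Transform back: w(x,t) = exp(2x)u(x,t).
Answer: w(x, t) = exp(2x)sin(2x)cos(t)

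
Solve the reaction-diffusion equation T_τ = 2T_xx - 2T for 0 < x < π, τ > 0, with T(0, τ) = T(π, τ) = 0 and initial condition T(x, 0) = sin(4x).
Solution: Substitute T = exp(-2τ)u, i.e. u = exp(2τ)T.
By the product rule, T_τ = exp(-2τ)(u_τ - 2u), T_xx = exp(-2τ)u_xx.
Substituting into the PDE and dividing by exp(-2τ): u_τ - 2u = 2u_xx - 2u.
The lower-order terms cancel, leaving the standard heat equation u_τ = 2u_xx.
Initial data for u: u(x,0) = T(x,0) = sin(4x). The boundary conditions carry over: u(0,τ) = u(π,τ) = 0.
Solve for u:
  Using separation of variables u = X(x)G(τ):
  Eigenfunctions: sin(nx), n = 1, 2, 3, ...
  General solution: u(x, τ) = Σ c_n sin(nx) exp(-2n² τ)
  Matching u(x,0) = sin(4x) term by term: c_4=1.
Hence u(x,τ) = exp(-32τ)sin(4x).
Transform back: T(x,τ) = exp(-2τ)u(x,τ).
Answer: T(x, τ) = exp(-34τ)sin(4x)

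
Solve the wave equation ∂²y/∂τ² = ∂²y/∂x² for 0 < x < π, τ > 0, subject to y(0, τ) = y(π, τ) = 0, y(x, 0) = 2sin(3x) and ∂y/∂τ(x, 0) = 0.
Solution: Using separation of variables y = X(x)T(τ):
Eigenfunctions: sin(nx), n = 1, 2, 3, ...
General solution: y(x, τ) = Σ [A_n cos(n τ) + B_n sin(n τ)] sin(nx)
From y(x,0) = 2sin(3x): A_3=2. From y_τ(x,0) = 0: all B_n = 0.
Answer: y(x, τ) = 2sin(3x)cos(3τ)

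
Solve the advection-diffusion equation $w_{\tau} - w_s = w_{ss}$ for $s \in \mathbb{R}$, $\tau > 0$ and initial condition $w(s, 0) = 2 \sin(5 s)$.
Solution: Moving frame: $\eta = s + \tau$, $\sigma = \tau$, $w = u(\eta,\sigma)$, so $w_{\tau} = u_{\sigma} + u_{\eta}$ and $w_{ss} = u_{\eta\eta}$.
Hence $w_{\tau} - w_s = u_{\sigma}$ and the PDE becomes the heat equation $u_{\sigma} = u_{\eta\eta}$ on $\eta \in \mathbb{R}$.
Initial data: $u(\eta,0) = w(\eta,0) = 2 \sin(5 \eta)$. Each mode $\sin(n\eta)$ decays as $e^{-n^2\sigma}$ on $\mathbb{R}$, so $u(\eta,\sigma) = \sum c_n e^{-n^2\sigma} \sin(n\eta)$ with $c_5=2$: $u(\eta,\sigma) = 2 e^{-25 \sigma} \sin(5 \eta)$.
Substituting back: $w(s,\tau) = u(s + \tau, \tau)$.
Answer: $w(s, \tau) = 2 e^{-25 \tau} \sin(5 \tau + 5 s)$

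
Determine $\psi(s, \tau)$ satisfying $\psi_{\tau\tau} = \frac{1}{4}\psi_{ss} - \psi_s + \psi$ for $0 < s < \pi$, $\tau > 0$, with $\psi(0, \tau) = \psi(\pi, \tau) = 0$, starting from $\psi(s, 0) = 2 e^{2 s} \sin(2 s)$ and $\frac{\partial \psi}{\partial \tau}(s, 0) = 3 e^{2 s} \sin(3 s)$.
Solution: Substitute $\psi = e^{2s}u$, i.e. $u = e^{-2s}\psi$.
By the product rule, $\psi_s = e^{2s}(u_s + 2u)$, $\psi_{ss} = e^{2s}(u_{ss} + 4u_s + 4u)$, $\psi_{\tau\tau} = e^{2s}u_{\tau\tau}$.
Substituting into the PDE and dividing by $e^{2s}$: $u_{\tau\tau} = \frac{1}{4}(u_{ss} + 4u_s + 4u) - (u_s + 2u) + u$.
The lower-order terms cancel, leaving the standard wave equation $u_{\tau\tau} = \frac{1}{4}u_{ss}$.
Initial data for $u$: $u(s,0) = e^{-2s}\psi(s,0) = 2 \sin(2 s)$; $u_{\tau}(s,0) = e^{-2s}\psi_{\tau}(s,0) = 3 \sin(3 s)$. The boundary conditions carry over: $u(0,\tau) = u(\pi,\tau) = 0$.
Solve for $u$:
  Using separation of variables $u = X(s)T(\tau)$:
  Eigenfunctions: $\sin(ns)$, $n = 1, 2, 3, \ldots$
  General solution: $u(s, \tau) = \sum [A_n \cos(n \tau/2) + B_n \sin(n \tau/2)] \sin(ns)$
  From $u(s,0) = 2 \sin(2 s)$: $A_2=2$. From $u_{\tau}(s,0) = 3 \sin(3 s)$, using $u_{\tau}(s,0) = \sum \omega_n B_n \sin(ns)$ with $\omega_n = n/2$: $B_3 = 3/(3/2) = 2$.
Hence $u(s,\tau) = 2 \sin(2 s) \cos(\tau) + 2 \sin(3 s) \sin(3 \tau/2)$.
Transform back: $\psi(s,\tau) = e^{2s}u(s,\tau)$.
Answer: $\psi(s, \tau) = 2 e^{2 s} \sin(3 \tau/2) \sin(3 s) + 2 e^{2 s} \sin(2 s) \cos(\tau)$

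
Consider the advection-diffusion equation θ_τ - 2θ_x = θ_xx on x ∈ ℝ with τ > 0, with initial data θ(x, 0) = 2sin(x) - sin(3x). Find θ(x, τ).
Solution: Change to a moving frame: let η = x + 2τ, σ = τ and write θ(x,τ) = u(η,σ).
By the chain rule θ_τ = u_σ + 2u_η, θ_x = u_η, θ_xx = u_ηη.
Then θ_τ - 2θ_x = u_σ: the advection term cancels and the PDE becomes the heat equation u_σ = u_ηη on η ∈ ℝ.
Initial data: u(η,0) = θ(η,0) = 2sin(η) - sin(3η).
On η ∈ ℝ each mode satisfies (sin(nη))″ = -n² sin(nη), so exp(-n²σ) sin(nη) solves the heat equation; by superposition u(η,σ) = Σ c_n exp(-n²σ) sin(nη).
Reading off the coefficients: c_1=2, c_3=-1, so u(η,σ) = 2exp(-σ)sin(η) - exp(-9σ)sin(3η).
Substituting back η = x + 2τ, σ = τ: θ(x,τ) = u(x + 2τ, τ).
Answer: θ(x, τ) = 2exp(-τ)sin(x + 2τ) - exp(-9τ)sin(3x + 6τ)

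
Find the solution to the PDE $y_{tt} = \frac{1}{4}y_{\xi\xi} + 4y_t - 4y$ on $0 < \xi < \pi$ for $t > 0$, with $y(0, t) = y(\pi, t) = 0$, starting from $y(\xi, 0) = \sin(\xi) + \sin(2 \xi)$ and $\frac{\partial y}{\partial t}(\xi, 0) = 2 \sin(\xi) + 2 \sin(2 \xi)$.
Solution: Substitute $y = e^{2t}u$, i.e. $u = e^{-2t}y$.
By the product rule, $y_t = e^{2t}(u_t + 2u)$, $y_{tt} = e^{2t}(u_{tt} + 4u_t + 4u)$, $y_{\xi\xi} = e^{2t}u_{\xi\xi}$.
Substituting into the PDE and dividing by $e^{2t}$: $u_{tt} + 4u_t + 4u = \frac{1}{4}u_{\xi\xi} + 4(u_t + 2u) - 4u$.
The lower-order terms cancel, leaving the standard wave equation $u_{tt} = \frac{1}{4}u_{\xi\xi}$.
Initial data for $u$: $u(\xi,0) = y(\xi,0) = \sin(\xi) + \sin(2 \xi)$; $u_t(\xi,0) = y_t(\xi,0) - 2y(\xi,0) = 0$. The boundary conditions carry over: $u(0,t) = u(\pi,t) = 0$.
Solve for $u$:
  Using separation of variables $u = X(\xi)T(t)$:
  Eigenfunctions: $\sin(n\xi)$, $n = 1, 2, 3, \ldots$
  General solution: $u(\xi, t) = \sum [A_n \cos(n t/2) + B_n \sin(n t/2)] \sin(n\xi)$
  From $u(\xi,0) = \sin(\xi) + \sin(2 \xi)$: $A_1=1, A_2=1$. From $u_t(\xi,0) = 0$: all $B_n = 0$.
Hence $u(\xi,t) = \sin(\xi) \cos(t/2) + \sin(2 \xi) \cos(t)$.
Transform back: $y(\xi,t) = e^{2t}u(\xi,t)$.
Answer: $y(\xi, t) = e^{2 t} \sin(\xi) \cos(t/2) + e^{2 t} \sin(2 \xi) \cos(t)$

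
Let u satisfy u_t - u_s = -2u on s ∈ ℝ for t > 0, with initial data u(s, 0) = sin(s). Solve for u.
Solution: Substitute u = exp(-2t)w, i.e. w = exp(2t)u.
By the product rule, u_t = exp(-2t)(w_t - 2w), u_s = exp(-2t)w_s.
Substituting into the PDE and dividing by exp(-2t): w_t - 2w - w_s = -2w.
The lower-order terms cancel, leaving the standard advection equation w_t - w_s = 0.
Initial data for w: w(s,0) = u(s,0) = sin(s).
Solve for w:
  By method of characteristics (waves move left with speed 1):
  Along characteristics s + t = const, w is constant, so w(s,t) = f(s + t) with f = w(·, 0).
Hence w(s,t) = sin(s + t).
Transform back: u(s,t) = exp(-2t)w(s,t).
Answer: u(s, t) = exp(-2t)sin(s + t)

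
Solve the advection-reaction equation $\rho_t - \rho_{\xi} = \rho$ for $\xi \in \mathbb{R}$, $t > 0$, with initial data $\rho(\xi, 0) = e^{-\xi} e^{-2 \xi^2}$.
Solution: Substitute $\rho = e^{-\xi}u$, i.e. $u = e^{\xi}\rho$.
By the product rule, $\rho_{\xi} = e^{-\xi}(u_{\xi} - u)$, $\rho_t = e^{-\xi}u_t$.
Substituting into the PDE and dividing by $e^{-\xi}$: $u_t - (u_{\xi} - u) = u$.
The lower-order terms cancel, leaving the standard advection equation $u_t - u_{\xi} = 0$.
Initial data for $u$: $u(\xi,0) = e^{\xi}\rho(\xi,0) = e^{-2 \xi^2}$.
Solve for $u$:
  By method of characteristics (waves move left with speed 1):
  Along characteristics $\xi + t =$ const, $u$ is constant, so $u(\xi,t) = f(\xi + t)$ with $f = u( \cdot , 0)$.
Hence $u(\xi,t) = e^{-2 (t + \xi)^2}$.
Transform back: $\rho(\xi,t) = e^{-\xi}u(\xi,t)$.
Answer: $\rho(\xi, t) = e^{-\xi} e^{-2 (\xi + t)^2}$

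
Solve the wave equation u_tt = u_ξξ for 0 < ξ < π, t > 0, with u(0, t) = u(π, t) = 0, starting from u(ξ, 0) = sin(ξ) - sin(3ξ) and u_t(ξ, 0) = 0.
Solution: Separating variables: u = Σ [A_n cos(ω_n t) + B_n sin(ω_n t)] sin(nξ), ω_n = n. From ICs: A_1=1, A_3=-1.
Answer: u(ξ, t) = sin(ξ)cos(t) - sin(3ξ)cos(3t)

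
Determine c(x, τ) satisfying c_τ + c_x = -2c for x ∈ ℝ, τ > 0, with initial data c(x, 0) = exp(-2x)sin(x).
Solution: Substitute c = exp(-2x)u.
Then c_x = exp(-2x)(u_x - 2u), c_τ = exp(-2x)u_τ; substituting and dividing by exp(-2x), the lower-order terms cancel: u_τ + u_x = 0 (standard advection equation).
Data for u: u(x,0) = exp(2x)c(x,0) = sin(x).
By characteristics (dx/dτ = 1), u(x,τ) = f(x - τ) with f = u(·, 0).
So u(x,τ) = sin(x - τ), and c(x,τ) = exp(-2x)u(x,τ).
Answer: c(x, τ) = exp(-2x)sin(x - τ)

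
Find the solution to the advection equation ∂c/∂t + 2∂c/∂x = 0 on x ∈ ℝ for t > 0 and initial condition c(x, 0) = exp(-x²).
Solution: By characteristics (dx/dt = 2), c(x,t) = f(x - 2t) with f = c(·, 0).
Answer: c(x, t) = exp(-(-2t + x)²)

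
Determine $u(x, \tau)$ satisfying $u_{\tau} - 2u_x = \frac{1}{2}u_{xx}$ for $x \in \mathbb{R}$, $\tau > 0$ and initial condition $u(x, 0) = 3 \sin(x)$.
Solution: Moving frame: $\eta = x + 2\tau$, $\sigma = \tau$, $u = w(\eta,\sigma)$, so $u_{\tau} = w_{\sigma} + 2w_{\eta}$ and $u_{xx} = w_{\eta\eta}$.
Hence $u_{\tau} - 2u_x = w_{\sigma}$ and the PDE becomes the heat equation $w_{\sigma} = \frac{1}{2}w_{\eta\eta}$ on $\eta \in \mathbb{R}$.
Initial data: $w(\eta,0) = u(\eta,0) = 3 \sin(\eta)$. Each mode $\sin(n\eta)$ decays as $e^{-n^2\sigma/2}$ on $\mathbb{R}$, so $w(\eta,\sigma) = \sum c_n e^{-n^2\sigma/2} \sin(n\eta)$ with $c_1=3$: $w(\eta,\sigma) = 3 e^{-\sigma/2} \sin(\eta)$.
Substituting back: $u(x,\tau) = w(x + 2\tau, \tau)$.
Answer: $u(x, \tau) = 3 e^{-\tau/2} \sin(2 \tau + x)$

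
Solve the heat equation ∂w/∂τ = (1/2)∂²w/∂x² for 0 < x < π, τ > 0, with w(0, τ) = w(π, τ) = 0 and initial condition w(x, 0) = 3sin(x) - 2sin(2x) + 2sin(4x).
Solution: Separating variables: w = Σ c_n exp(-n²τ/2) sin(nx). From w(x,0) = 3sin(x) - 2sin(2x) + 2sin(4x): c_1=3, c_2=-2, c_4=2.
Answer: w(x, τ) = -2exp(-2τ)sin(2x) + 2exp(-8τ)sin(4x) + 3exp(-τ/2)sin(x)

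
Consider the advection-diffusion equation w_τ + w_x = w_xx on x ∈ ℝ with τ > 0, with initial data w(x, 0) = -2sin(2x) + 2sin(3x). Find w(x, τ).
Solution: Change to a moving frame: let η = x - τ, σ = τ and write w(x,τ) = u(η,σ).
By the chain rule w_τ = u_σ - u_η, w_x = u_η, w_xx = u_ηη.
Then w_τ + w_x = u_σ: the advection term cancels and the PDE becomes the heat equation u_σ = u_ηη on η ∈ ℝ.
Initial data: u(η,0) = w(η,0) = -2sin(2η) + 2sin(3η).
On η ∈ ℝ each mode satisfies (sin(nη))″ = -n² sin(nη), so exp(-n²σ) sin(nη) solves the heat equation; by superposition u(η,σ) = Σ c_n exp(-n²σ) sin(nη).
Reading off the coefficients: c_2=-2, c_3=2, so u(η,σ) = -2exp(-4σ)sin(2η) + 2exp(-9σ)sin(3η).
Substituting back η = x - τ, σ = τ: w(x,τ) = u(x - τ, τ).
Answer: w(x, τ) = -2exp(-4τ)sin(2x - 2τ) + 2exp(-9τ)sin(3x - 3τ)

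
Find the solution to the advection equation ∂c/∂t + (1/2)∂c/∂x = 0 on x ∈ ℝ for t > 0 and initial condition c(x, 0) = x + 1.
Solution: By characteristics (dx/dt = 1/2), c(x,t) = f(x - (1/2)t) with f = c(·, 0).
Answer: c(x, t) = -(1/2)t + x + 1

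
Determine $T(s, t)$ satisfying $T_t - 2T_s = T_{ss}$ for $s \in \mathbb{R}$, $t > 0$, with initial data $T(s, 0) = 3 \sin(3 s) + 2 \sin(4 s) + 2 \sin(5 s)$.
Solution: Moving frame: $\eta = s + 2t$, $\sigma = t$, $T = u(\eta,\sigma)$, so $T_t = u_{\sigma} + 2u_{\eta}$ and $T_{ss} = u_{\eta\eta}$.
Hence $T_t - 2T_s = u_{\sigma}$ and the PDE becomes the heat equation $u_{\sigma} = u_{\eta\eta}$ on $\eta \in \mathbb{R}$.
Initial data: $u(\eta,0) = T(\eta,0) = 3 \sin(3 \eta) + 2 \sin(4 \eta) + 2 \sin(5 \eta)$. Each mode $\sin(n\eta)$ decays as $e^{-n^2\sigma}$ on $\mathbb{R}$, so $u(\eta,\sigma) = \sum c_n e^{-n^2\sigma} \sin(n\eta)$ with $c_3=3, c_4=2, c_5=2$: $u(\eta,\sigma) = 3 e^{-9 \sigma} \sin(3 \eta) + 2 e^{-16 \sigma} \sin(4 \eta) + 2 e^{-25 \sigma} \sin(5 \eta)$.
Substituting back: $T(s,t) = u(s + 2t, t)$.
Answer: $T(s, t) = 3 e^{-9 t} \sin(3 s + 6 t) + 2 e^{-16 t} \sin(4 s + 8 t) + 2 e^{-25 t} \sin(5 s + 10 t)$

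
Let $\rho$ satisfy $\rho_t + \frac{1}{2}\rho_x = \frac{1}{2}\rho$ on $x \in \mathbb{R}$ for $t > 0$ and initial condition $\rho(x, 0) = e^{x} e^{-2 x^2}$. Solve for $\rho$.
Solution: Substitute $\rho = e^{x}u$.
Then $\rho_x = e^{x}(u_x + u)$, $\rho_t = e^{x}u_t$; substituting and dividing by $e^{x}$, the lower-order terms cancel: $u_t + \frac{1}{2}u_x = 0$ (standard advection equation).
Data for $u$: $u(x,0) = e^{-x}\rho(x,0) = e^{-2 x^2}$.
By characteristics ($dx/dt = 1/2$), $u(x,t) = f(x - \frac{1}{2}t)$ with $f = u( \cdot , 0)$.
So $u(x,t) = e^{-2 (-t/2 + x)^2}$, and $\rho(x,t) = e^{x}u(x,t)$.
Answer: $\rho(x, t) = e^{x} e^{-2 (-t/2 + x)^2}$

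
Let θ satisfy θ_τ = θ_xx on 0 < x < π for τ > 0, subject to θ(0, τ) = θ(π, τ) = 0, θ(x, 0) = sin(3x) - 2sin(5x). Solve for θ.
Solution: Separating variables: θ = Σ c_n exp(-n²τ) sin(nx). From θ(x,0) = sin(3x) - 2sin(5x): c_3=1, c_5=-2.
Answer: θ(x, τ) = exp(-9τ)sin(3x) - 2exp(-25τ)sin(5x)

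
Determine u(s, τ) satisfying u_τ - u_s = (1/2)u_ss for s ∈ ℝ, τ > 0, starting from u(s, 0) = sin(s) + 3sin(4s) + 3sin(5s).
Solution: Moving frame: η = s + τ, σ = τ, u = w(η,σ), so u_τ = w_σ + w_η and u_ss = w_ηη.
Hence u_τ - u_s = w_σ and the PDE becomes the heat equation w_σ = (1/2)w_ηη on η ∈ ℝ.
Initial data: w(η,0) = u(η,0) = sin(η) + 3sin(4η) + 3sin(5η). Each mode sin(nη) decays as exp(-n²σ/2) on ℝ, so w(η,σ) = Σ c_n exp(-n²σ/2) sin(nη) with c_1=1, c_4=3, c_5=3: w(η,σ) = 3exp(-8σ)sin(4η) + exp(-σ/2)sin(η) + 3exp(-25σ/2)sin(5η).
Substituting back: u(s,τ) = w(s + τ, τ).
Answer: u(s, τ) = 3exp(-8τ)sin(4s + 4τ) + exp(-τ/2)sin(s + τ) + 3exp(-25τ/2)sin(5s + 5τ)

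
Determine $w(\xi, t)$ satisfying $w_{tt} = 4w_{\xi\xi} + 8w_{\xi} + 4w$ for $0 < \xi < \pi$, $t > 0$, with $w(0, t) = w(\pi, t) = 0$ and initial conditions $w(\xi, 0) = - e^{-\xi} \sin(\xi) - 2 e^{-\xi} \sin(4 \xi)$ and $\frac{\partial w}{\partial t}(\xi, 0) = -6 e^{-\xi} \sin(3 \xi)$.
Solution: Substitute $w = e^{-\xi}u$.
Then $w_{\xi} = e^{-\xi}(u_{\xi} - u)$, $w_{\xi\xi} = e^{-\xi}(u_{\xi\xi} - 2u_{\xi} + u)$, $w_{tt} = e^{-\xi}u_{tt}$; substituting and dividing by $e^{-\xi}$, the lower-order terms cancel: $u_{tt} = 4u_{\xi\xi}$ (standard wave equation).
Data for $u$: $u(\xi,0) = e^{\xi}w(\xi,0) = - \sin(\xi) - 2 \sin(4 \xi)$; $u_t(\xi,0) = e^{\xi}w_t(\xi,0) = -6 \sin(3 \xi)$. The boundary conditions carry over: $u(0,t) = u(\pi,t) = 0$.
Separating variables: $u = \sum [A_n \cos(\omega_n t) + B_n \sin(\omega_n t)] \sin(n\xi)$, $\omega_n = 2n$. From ICs ($B_n$ = velocity coefficient / $\omega_n$): $A_1=-1, A_4=-2, B_3=-1$.
So $u(\xi,t) = - \sin(6 t) \sin(3 \xi) - \sin(\xi) \cos(2 t) - 2 \sin(4 \xi) \cos(8 t)$, and $w(\xi,t) = e^{-\xi}u(\xi,t)$.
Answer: $w(\xi, t) = - e^{-\xi} \sin(\xi) \cos(2 t) -  e^{-\xi} \sin(3 \xi) \sin(6 t) - 2 e^{-\xi} \sin(4 \xi) \cos(8 t)$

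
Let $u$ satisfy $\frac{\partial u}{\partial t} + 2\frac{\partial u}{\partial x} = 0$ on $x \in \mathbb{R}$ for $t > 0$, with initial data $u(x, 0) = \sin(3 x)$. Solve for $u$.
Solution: By characteristics ($dx/dt = 2$), $u(x,t) = f(x - 2t)$ with $f = u( \cdot , 0)$.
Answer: $u(x, t) = - \sin(6 t - 3 x)$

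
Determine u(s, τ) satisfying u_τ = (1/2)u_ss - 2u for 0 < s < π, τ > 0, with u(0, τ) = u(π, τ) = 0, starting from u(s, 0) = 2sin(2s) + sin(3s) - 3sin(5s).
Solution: Substitute u = exp(-2τ)w, i.e. w = exp(2τ)u.
By the product rule, u_τ = exp(-2τ)(w_τ - 2w), u_ss = exp(-2τ)w_ss.
Substituting into the PDE and dividing by exp(-2τ): w_τ - 2w = (1/2)w_ss - 2w.
The lower-order terms cancel, leaving the standard heat equation w_τ = (1/2)w_ss.
Initial data for w: w(s,0) = u(s,0) = 2sin(2s) + sin(3s) - 3sin(5s). The boundary conditions carry over: w(0,τ) = w(π,τ) = 0.
Solve for w:
  Using separation of variables w = X(s)T(τ):
  Eigenfunctions: sin(ns), n = 1, 2, 3, ...
  General solution: w(s, τ) = Σ c_n sin(ns) exp(-n² τ/2)
  Matching w(s,0) = 2sin(2s) + sin(3s) - 3sin(5s) term by term: c_2=2, c_3=1, c_5=-3.
Hence w(s,τ) = 2exp(-2τ)sin(2s) + exp(-9τ/2)sin(3s) - 3exp(-25τ/2)sin(5s).
Transform back: u(s,τ) = exp(-2τ)w(s,τ).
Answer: u(s, τ) = 2exp(-4τ)sin(2s) + exp(-13τ/2)sin(3s) - 3exp(-29τ/2)sin(5s)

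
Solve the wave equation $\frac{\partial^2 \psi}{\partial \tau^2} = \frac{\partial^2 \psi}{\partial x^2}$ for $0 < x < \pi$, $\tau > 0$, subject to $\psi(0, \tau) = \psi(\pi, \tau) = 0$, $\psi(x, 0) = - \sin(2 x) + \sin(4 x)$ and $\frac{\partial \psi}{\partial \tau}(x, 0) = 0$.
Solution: Separating variables: $\psi = \sum [A_n \cos(\omega_n \tau) + B_n \sin(\omega_n \tau)] \sin(nx)$, $\omega_n = n$. From ICs: $A_2=-1, A_4=1$.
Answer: $\psi(x, \tau) = - \sin(2 x) \cos(2 \tau) + \sin(4 x) \cos(4 \tau)$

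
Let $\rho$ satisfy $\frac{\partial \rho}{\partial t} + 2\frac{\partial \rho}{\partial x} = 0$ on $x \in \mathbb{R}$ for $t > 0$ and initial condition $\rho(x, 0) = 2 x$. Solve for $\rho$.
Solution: By characteristics ($dx/dt = 2$), $\rho(x,t) = f(x - 2t)$ with $f = \rho( \cdot , 0)$.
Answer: $\rho(x, t) = -4 t + 2 x$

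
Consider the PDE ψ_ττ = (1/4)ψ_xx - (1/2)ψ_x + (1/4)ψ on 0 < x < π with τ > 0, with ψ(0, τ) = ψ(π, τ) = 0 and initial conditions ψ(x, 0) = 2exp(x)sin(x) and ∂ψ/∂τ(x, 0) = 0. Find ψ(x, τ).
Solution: Substitute ψ = exp(x)u.
Then ψ_x = exp(x)(u_x + u), ψ_xx = exp(x)(u_xx + 2u_x + u), ψ_ττ = exp(x)u_ττ; substituting and dividing by exp(x), the lower-order terms cancel: u_ττ = (1/4)u_xx (standard wave equation).
Data for u: u(x,0) = exp(-x)ψ(x,0) = 2sin(x); u_τ(x,0) = exp(-x)ψ_τ(x,0) = 0. The boundary conditions carry over: u(0,τ) = u(π,τ) = 0.
Separating variables: u = Σ [A_n cos(ω_n τ) + B_n sin(ω_n τ)] sin(nx), ω_n = n/2. From ICs: A_1=2.
So u(x,τ) = 2sin(x)cos(τ/2), and ψ(x,τ) = exp(x)u(x,τ).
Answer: ψ(x, τ) = 2exp(x)sin(x)cos(τ/2)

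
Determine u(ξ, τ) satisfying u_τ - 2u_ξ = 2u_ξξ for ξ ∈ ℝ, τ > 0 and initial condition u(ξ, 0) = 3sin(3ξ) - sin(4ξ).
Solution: Change to a moving frame: let η = ξ + 2τ, σ = τ and write u(ξ,τ) = w(η,σ).
By the chain rule u_τ = w_σ + 2w_η, u_ξ = w_η, u_ξξ = w_ηη.
Then u_τ - 2u_ξ = w_σ: the advection term cancels and the PDE becomes the heat equation w_σ = 2w_ηη on η ∈ ℝ.
Initial data: w(η,0) = u(η,0) = 3sin(3η) - sin(4η).
On η ∈ ℝ each mode satisfies (sin(nη))″ = -n² sin(nη), so exp(-2n²σ) sin(nη) solves the heat equation; by superposition w(η,σ) = Σ c_n exp(-2n²σ) sin(nη).
Reading off the coefficients: c_3=3, c_4=-1, so w(η,σ) = 3exp(-18σ)sin(3η) - exp(-32σ)sin(4η).
Substituting back η = ξ + 2τ, σ = τ: u(ξ,τ) = w(ξ + 2τ, τ).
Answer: u(ξ, τ) = 3exp(-18τ)sin(3ξ + 6τ) - exp(-32τ)sin(4ξ + 8τ)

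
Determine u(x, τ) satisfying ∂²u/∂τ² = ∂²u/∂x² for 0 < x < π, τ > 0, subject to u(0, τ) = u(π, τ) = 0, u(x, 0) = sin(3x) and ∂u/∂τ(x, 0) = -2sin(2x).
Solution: Separating variables: u = Σ [A_n cos(ω_n τ) + B_n sin(ω_n τ)] sin(nx), ω_n = n. From ICs (B_n = velocity coefficient / ω_n): A_3=1, B_2=-1.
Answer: u(x, τ) = -sin(2x)sin(2τ) + sin(3x)cos(3τ)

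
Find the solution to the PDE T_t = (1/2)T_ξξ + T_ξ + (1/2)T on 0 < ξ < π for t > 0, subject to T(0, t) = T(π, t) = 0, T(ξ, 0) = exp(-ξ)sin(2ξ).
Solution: Substitute T = exp(-ξ)u.
Then T_ξ = exp(-ξ)(u_ξ - u), T_ξξ = exp(-ξ)(u_ξξ - 2u_ξ + u), T_t = exp(-ξ)u_t; substituting and dividing by exp(-ξ), the lower-order terms cancel: u_t = (1/2)u_ξξ (standard heat equation).
Data for u: u(ξ,0) = exp(ξ)T(ξ,0) = sin(2ξ). The boundary conditions carry over: u(0,t) = u(π,t) = 0.
Separating variables: u = Σ c_n exp(-n²t/2) sin(nξ). From u(ξ,0) = sin(2ξ): c_2=1.
So u(ξ,t) = exp(-2t)sin(2ξ), and T(ξ,t) = exp(-ξ)u(ξ,t).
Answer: T(ξ, t) = exp(-2t)exp(-ξ)sin(2ξ)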